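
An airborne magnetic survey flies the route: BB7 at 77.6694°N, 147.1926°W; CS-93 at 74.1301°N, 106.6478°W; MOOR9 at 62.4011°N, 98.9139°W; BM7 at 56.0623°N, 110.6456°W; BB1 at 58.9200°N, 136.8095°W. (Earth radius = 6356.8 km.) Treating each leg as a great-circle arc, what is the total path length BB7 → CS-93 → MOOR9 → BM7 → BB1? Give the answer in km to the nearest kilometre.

5020 km

BB7→CS-93: c = 0.178723 rad, d = 1136.11 km
CS-93→MOOR9: c = 0.210303 rad, d = 1336.85 km
MOOR9→BM7: c = 0.151913 rad, d = 965.68 km
BM7→BB1: c = 0.248731 rad, d = 1581.14 km
Total = 1136.11 + 1336.85 + 965.68 + 1581.14 = 5019.77 km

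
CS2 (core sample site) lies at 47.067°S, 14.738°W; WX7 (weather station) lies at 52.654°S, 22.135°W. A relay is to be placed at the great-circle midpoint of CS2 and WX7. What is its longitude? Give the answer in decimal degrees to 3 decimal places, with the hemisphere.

18.222°W

Bx = cos φ₂ cos Δλ = 0.601578,  By = cos φ₂ sin Δλ = -0.078099
φₘ = atan2(sin φ₁ + sin φ₂, √((cos φ₁ + Bx)² + By²)) = -49.91916°
λₘ = λ₁ + atan2(By, cos φ₁ + Bx) = -18.22219°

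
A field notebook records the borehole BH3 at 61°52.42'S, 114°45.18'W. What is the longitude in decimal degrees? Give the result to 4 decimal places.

114° + 45.18′/60 = 114 + 0.75300 = 114.7530°

114.7530°W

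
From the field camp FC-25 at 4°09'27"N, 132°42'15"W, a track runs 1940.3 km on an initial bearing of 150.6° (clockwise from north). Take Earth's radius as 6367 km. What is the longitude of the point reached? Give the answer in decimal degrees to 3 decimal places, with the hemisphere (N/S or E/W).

124.073°W

FC-25: φ = +4.15750°, λ = -132.70417°
δ = d/R = 1940.3/6367 = 0.304743 rad
φ₂ = arcsin(sin φ₁ cos δ + cos φ₁ sin δ cos θ)
   = arcsin(0.07250·0.95392 + 0.99737·0.30005·-0.87121) = -11.04386°
λ₂ = λ₁ + atan2(sin θ sin δ cos φ₁, cos δ − sin φ₁ sin φ₂) = -124.07295°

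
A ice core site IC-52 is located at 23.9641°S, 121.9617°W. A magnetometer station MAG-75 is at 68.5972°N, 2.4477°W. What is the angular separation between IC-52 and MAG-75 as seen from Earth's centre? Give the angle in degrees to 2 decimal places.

122.85°

Δφ = 92.5613°,  Δλ = 119.5140°
a = sin²(Δφ/2) + cos φ₁ cos φ₂ sin²(Δλ/2) = 0.771216
c = 2·arcsin(√a) = 2.144125 rad = 122.8493°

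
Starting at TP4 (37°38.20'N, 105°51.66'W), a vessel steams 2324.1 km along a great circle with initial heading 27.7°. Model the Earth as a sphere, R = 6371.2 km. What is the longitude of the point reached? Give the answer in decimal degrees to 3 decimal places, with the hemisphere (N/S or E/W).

TP4: φ = +37.63667°, λ = -105.86100°
δ = d/R = 2324.1/6371.2 = 0.364782 rad
φ₂ = arcsin(sin φ₁ cos δ + cos φ₁ sin δ cos θ)
   = arcsin(0.61065·0.93420 + 0.79190·0.35675·0.88539) = 55.14507°
λ₂ = λ₁ + atan2(sin θ sin δ cos φ₁, cos δ − sin φ₁ sin φ₂) = -88.99306°

88.993°W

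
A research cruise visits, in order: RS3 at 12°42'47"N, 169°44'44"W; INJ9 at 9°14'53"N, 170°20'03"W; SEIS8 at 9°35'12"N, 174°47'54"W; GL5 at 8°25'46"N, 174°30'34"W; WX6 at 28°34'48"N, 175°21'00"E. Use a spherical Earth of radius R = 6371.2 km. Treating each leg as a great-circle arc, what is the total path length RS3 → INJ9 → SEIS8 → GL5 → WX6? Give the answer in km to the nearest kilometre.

RS3: φ = +12.71306°, λ = -169.74556°
INJ9: φ = +9.24806°, λ = -170.33417°
SEIS8: φ = +9.58667°, λ = -174.79833°
GL5: φ = +8.42944°, λ = -174.50944°
WX6: φ = +28.58000°, λ = +175.35000°
RS3→INJ9: c = 0.061311 rad, d = 390.62 km
INJ9→SEIS8: c = 0.077091 rad, d = 491.16 km
SEIS8→GL5: c = 0.020802 rad, d = 132.53 km
GL5→WX6: c = 0.389178 rad, d = 2479.53 km
Total = 390.62 + 491.16 + 132.53 + 2479.53 = 3493.85 km

3494 km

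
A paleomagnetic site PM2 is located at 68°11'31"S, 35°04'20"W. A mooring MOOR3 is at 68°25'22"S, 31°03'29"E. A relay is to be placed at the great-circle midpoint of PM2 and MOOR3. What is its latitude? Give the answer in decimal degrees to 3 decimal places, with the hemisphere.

PM2: φ = -68.19194°, λ = -35.07222°
MOOR3: φ = -68.42278°, λ = +31.05806°
Bx = cos φ₂ cos Δλ = 0.148815,  By = cos φ₂ sin Δλ = 0.336300
φₘ = atan2(sin φ₁ + sin φ₂, √((cos φ₁ + Bx)² + By²)) = -71.56275°
λₘ = λ₁ + atan2(By, cos φ₁ + Bx) = -2.19597°

71.563°S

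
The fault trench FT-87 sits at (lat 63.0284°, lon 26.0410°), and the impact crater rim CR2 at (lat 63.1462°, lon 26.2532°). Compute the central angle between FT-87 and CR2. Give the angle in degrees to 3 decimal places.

0.152°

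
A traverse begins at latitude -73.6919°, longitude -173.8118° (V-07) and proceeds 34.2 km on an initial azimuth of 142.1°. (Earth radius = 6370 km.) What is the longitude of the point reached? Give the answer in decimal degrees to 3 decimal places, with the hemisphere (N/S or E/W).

173.129°W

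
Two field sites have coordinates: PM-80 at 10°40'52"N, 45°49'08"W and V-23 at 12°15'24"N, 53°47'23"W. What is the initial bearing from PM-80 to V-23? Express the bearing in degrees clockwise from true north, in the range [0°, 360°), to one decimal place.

PM-80: φ = +10.68111°, λ = -45.81889°
V-23: φ = +12.25667°, λ = -53.78972°
Δλ = -7.9708°
y = sin Δλ · cos φ₂ = -0.135508
x = cos φ₁ sin φ₂ − sin φ₁ cos φ₂ cos Δλ = 0.029245
θ = atan2(y, x) = -77.8214° → 282.1786° (mod 360°)

282.2°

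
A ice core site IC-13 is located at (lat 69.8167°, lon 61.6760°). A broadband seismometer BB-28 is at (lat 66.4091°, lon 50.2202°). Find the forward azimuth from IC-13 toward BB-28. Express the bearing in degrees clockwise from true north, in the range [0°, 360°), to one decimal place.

236.8°

Δλ = -11.4558°
y = sin Δλ · cos φ₂ = -0.079485
x = cos φ₁ sin φ₂ − sin φ₁ cos φ₂ cos Δλ = -0.051956
θ = atan2(y, x) = -123.1707° → 236.8293° (mod 360°)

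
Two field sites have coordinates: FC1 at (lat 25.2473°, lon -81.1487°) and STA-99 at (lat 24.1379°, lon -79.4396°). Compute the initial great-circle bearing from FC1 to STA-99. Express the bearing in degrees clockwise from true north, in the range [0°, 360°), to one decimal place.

125.2°

Δλ = 1.7091°
y = sin Δλ · cos φ₂ = 0.027217
x = cos φ₁ sin φ₂ − sin φ₁ cos φ₂ cos Δλ = -0.019188
θ = atan2(y, x) = 125.1841° → 125.1841° (mod 360°)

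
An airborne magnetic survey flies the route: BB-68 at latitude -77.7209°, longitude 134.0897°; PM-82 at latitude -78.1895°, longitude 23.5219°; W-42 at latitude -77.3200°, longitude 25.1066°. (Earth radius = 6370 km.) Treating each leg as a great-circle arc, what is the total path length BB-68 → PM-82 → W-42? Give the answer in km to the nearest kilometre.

2300 km

BB-68→PM-82: c = 0.344794 rad, d = 2196.34 km
PM-82→W-42: c = 0.016269 rad, d = 103.63 km
Total = 2196.34 + 103.63 = 2299.97 km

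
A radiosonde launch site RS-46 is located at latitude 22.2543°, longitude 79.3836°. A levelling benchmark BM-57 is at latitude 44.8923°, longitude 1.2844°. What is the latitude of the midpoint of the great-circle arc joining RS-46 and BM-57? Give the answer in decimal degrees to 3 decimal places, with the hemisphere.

Bx = cos φ₂ cos Δλ = 0.146092,  By = cos φ₂ sin Δλ = -0.693208
φₘ = atan2(sin φ₁ + sin φ₂, √((cos φ₁ + Bx)² + By²)) = 40.35574°
λₘ = λ₁ + atan2(By, cos φ₁ + Bx) = 46.48526°

40.356°N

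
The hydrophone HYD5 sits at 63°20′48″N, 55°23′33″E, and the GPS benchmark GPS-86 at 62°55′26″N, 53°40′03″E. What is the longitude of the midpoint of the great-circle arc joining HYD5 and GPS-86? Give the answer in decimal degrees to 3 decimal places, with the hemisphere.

54.524°E

HYD5: φ = +63.34667°, λ = +55.39250°
GPS-86: φ = +62.92389°, λ = +53.66750°
Bx = cos φ₂ cos Δλ = 0.454967,  By = cos φ₂ sin Δλ = -0.013702
φₘ = atan2(sin φ₁ + sin φ₂, √((cos φ₁ + Bx)² + By²)) = 63.13789°
λₘ = λ₁ + atan2(By, cos φ₁ + Bx) = 54.52372°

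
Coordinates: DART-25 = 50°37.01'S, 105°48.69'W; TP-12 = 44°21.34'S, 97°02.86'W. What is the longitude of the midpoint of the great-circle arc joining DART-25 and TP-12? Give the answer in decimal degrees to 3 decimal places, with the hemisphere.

101.168°W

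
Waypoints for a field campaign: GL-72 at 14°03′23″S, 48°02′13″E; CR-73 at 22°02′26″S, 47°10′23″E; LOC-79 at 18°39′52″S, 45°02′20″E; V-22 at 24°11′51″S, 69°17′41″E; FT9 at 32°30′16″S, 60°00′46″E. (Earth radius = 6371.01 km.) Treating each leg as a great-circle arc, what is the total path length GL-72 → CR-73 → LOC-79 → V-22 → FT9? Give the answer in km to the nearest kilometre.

5204 km

GL-72: φ = -14.05639°, λ = +48.03694°
CR-73: φ = -22.04056°, λ = +47.17306°
LOC-79: φ = -18.66444°, λ = +45.03889°
V-22: φ = -24.19750°, λ = +69.29472°
FT9: φ = -32.50444°, λ = +60.01278°
GL-72→CR-73: c = 0.140084 rad, d = 892.48 km
CR-73→LOC-79: c = 0.068492 rad, d = 436.36 km
LOC-79→V-22: c = 0.405127 rad, d = 2581.07 km
V-22→FT9: c = 0.203149 rad, d = 1294.26 km
Total = 892.48 + 436.36 + 2581.07 + 1294.26 = 5204.17 km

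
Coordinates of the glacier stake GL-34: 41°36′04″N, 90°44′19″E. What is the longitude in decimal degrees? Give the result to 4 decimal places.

90.7386°E

90° + 44′/60 + 19″/3600 = 90 + 0.73333 + 0.00528 = 90.7386°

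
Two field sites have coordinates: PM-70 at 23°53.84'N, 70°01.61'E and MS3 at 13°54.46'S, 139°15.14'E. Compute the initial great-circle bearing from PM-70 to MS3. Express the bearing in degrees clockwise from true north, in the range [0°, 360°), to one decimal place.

PM-70: φ = +23.89733°, λ = +70.02683°
MS3: φ = -13.90767°, λ = +139.25233°
Δλ = 69.2255°
y = sin Δλ · cos φ₂ = 0.907574
x = cos φ₁ sin φ₂ − sin φ₁ cos φ₂ cos Δλ = -0.359225
θ = atan2(y, x) = 111.5941° → 111.5941° (mod 360°)

111.6°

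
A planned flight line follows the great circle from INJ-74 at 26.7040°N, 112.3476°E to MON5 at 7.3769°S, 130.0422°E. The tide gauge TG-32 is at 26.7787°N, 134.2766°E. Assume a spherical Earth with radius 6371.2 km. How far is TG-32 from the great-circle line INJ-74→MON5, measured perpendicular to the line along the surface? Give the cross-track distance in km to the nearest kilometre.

1980 km

δ₁₃ = central angle INJ-74→TG-32 = 0.341374 rad  (haversine)
θ₁₃ = bearing INJ-74→TG-32 = 84.802°,  θ₁₂ = bearing INJ-74→MON5 = 150.797°
dₓₜ = R·arcsin(sin δ₁₃ · sin(θ₁₃ − θ₁₂)) = 6371.2·arcsin(0.33478·sin(-65.995°)) = -1980.215 km
|dₓₜ| = 1980.215 km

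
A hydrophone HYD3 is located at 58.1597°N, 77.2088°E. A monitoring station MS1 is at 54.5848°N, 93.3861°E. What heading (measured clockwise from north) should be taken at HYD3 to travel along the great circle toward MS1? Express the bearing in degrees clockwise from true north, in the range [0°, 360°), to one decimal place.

Δλ = 16.1773°
y = sin Δλ · cos φ₂ = 0.161454
x = cos φ₁ sin φ₂ − sin φ₁ cos φ₂ cos Δλ = -0.042860
θ = atan2(y, x) = 104.8671° → 104.8671° (mod 360°)

104.9°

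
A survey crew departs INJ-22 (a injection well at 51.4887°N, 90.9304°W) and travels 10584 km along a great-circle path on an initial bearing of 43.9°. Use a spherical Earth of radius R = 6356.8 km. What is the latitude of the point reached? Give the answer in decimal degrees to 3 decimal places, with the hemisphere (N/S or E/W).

δ = d/R = 10584/6356.8 = 1.664989 rad
φ₂ = arcsin(sin φ₁ cos δ + cos φ₁ sin δ cos θ)
   = arcsin(0.78249·-0.09405 + 0.62267·0.99557·0.72055) = 21.90574°
λ₂ = λ₁ + atan2(sin θ sin δ cos φ₁, cos δ − sin φ₁ sin φ₂) = 40.99209°

21.906°N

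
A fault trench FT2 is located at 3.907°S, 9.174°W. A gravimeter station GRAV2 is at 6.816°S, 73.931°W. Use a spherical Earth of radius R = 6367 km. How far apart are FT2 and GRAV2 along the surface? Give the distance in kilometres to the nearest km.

7167 km

Δφ = -2.9090°,  Δλ = -64.7570°
a = sin²(Δφ/2) + cos φ₁ cos φ₂ sin²(Δλ/2) = 0.284727
c = 2·arcsin(√a) = 1.125698 rad = 64.4977°
d = R·c = 6367 × 1.125698 = 7167.3 km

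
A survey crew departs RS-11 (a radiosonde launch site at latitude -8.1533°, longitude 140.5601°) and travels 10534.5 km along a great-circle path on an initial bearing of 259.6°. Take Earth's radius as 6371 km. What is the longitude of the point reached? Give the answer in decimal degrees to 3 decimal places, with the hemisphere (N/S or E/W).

44.313°E

δ = d/R = 10534.5/6371 = 1.653508 rad
φ₂ = arcsin(sin φ₁ cos δ + cos φ₁ sin δ cos θ)
   = arcsin(-0.14182·-0.08262 + 0.98989·0.99658·-0.18052) = -9.57663°
λ₂ = λ₁ + atan2(sin θ sin δ cos φ₁, cos δ − sin φ₁ sin φ₂) = 44.31321°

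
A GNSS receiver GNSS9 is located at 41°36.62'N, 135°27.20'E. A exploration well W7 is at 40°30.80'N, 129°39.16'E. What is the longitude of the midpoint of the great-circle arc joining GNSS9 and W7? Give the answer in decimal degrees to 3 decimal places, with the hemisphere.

132.529°E

GNSS9: φ = +41.61033°, λ = +135.45333°
W7: φ = +40.51333°, λ = +129.65267°
Bx = cos φ₂ cos Δλ = 0.756362,  By = cos φ₂ sin Δλ = -0.076837
φₘ = atan2(sin φ₁ + sin φ₂, √((cos φ₁ + Bx)² + By²)) = 41.09821°
λₘ = λ₁ + atan2(By, cos φ₁ + Bx) = 132.52879°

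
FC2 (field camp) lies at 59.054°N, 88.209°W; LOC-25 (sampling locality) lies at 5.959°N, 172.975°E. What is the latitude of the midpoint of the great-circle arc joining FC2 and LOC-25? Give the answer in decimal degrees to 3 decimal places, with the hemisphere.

Bx = cos φ₂ cos Δλ = -0.152434,  By = cos φ₂ sin Δλ = -0.982846
φₘ = atan2(sin φ₁ + sin φ₂, √((cos φ₁ + Bx)² + By²)) = 42.55276°
λₘ = λ₁ + atan2(By, cos φ₁ + Bx) = -157.99979°

42.553°N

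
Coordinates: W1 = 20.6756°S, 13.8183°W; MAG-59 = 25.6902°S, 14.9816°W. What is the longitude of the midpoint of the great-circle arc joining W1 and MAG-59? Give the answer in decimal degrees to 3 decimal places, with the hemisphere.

14.389°W

Bx = cos φ₂ cos Δλ = 0.900965,  By = cos φ₂ sin Δλ = -0.018295
φₘ = atan2(sin φ₁ + sin φ₂, √((cos φ₁ + Bx)² + By²)) = -23.18397°
λₘ = λ₁ + atan2(By, cos φ₁ + Bx) = -14.38904°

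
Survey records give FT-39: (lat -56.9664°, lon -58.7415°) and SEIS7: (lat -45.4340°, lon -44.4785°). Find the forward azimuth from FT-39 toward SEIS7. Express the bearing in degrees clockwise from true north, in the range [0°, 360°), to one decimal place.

43.6°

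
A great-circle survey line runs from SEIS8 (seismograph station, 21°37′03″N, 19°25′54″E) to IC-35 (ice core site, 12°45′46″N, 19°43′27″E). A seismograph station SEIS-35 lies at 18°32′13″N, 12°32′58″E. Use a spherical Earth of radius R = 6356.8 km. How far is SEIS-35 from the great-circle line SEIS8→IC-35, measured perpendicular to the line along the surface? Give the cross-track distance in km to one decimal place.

734.0 km

SEIS8: φ = +21.61750°, λ = +19.43167°
IC-35: φ = +12.76278°, λ = +19.72417°
SEIS-35: φ = +18.53694°, λ = +12.54944°
δ₁₃ = central angle SEIS8→SEIS-35 = 0.124950 rad  (haversine)
θ₁₃ = bearing SEIS8→SEIS-35 = 245.731°,  θ₁₂ = bearing SEIS8→IC-35 = 178.147°
dₓₜ = R·arcsin(sin δ₁₃ · sin(θ₁₃ − θ₁₂)) = 6356.8·arcsin(0.12463·sin(67.584°)) = 733.988 km
|dₓₜ| = 733.988 km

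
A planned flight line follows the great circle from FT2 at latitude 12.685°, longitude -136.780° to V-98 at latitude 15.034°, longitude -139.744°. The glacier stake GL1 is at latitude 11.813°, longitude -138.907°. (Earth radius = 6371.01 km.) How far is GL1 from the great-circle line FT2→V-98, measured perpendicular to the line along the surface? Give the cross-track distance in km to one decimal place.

221.5 km

δ₁₃ = central angle FT2→GL1 = 0.039341 rad  (haversine)
θ₁₃ = bearing FT2→GL1 = 247.469°,  θ₁₂ = bearing FT2→V-98 = 309.571°
dₓₜ = R·arcsin(sin δ₁₃ · sin(θ₁₃ − θ₁₂)) = 6371.01·arcsin(0.03933·sin(-62.102°)) = -221.497 km
|dₓₜ| = 221.497 km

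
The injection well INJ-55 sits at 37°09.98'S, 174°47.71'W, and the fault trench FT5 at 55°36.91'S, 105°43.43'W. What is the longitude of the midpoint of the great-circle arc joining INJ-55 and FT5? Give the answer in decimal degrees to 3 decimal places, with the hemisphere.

INJ-55: φ = -37.16633°, λ = -174.79517°
FT5: φ = -55.61517°, λ = -105.72383°
Bx = cos φ₂ cos Δλ = 0.201731,  By = cos φ₂ sin Δλ = 0.527490
φₘ = atan2(sin φ₁ + sin φ₂, √((cos φ₁ + Bx)² + By²)) = -51.68756°
λₘ = λ₁ + atan2(By, cos φ₁ + Bx) = -146.95123°

146.951°W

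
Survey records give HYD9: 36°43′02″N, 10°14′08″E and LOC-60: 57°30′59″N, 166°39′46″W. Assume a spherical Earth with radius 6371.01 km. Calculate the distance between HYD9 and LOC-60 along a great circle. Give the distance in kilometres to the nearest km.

9533 km

HYD9: φ = +36.71722°, λ = +10.23556°
LOC-60: φ = +57.51639°, λ = -166.66278°
Δφ = 20.7992°,  Δλ = -176.8983°
a = sin²(Δφ/2) + cos φ₁ cos φ₂ sin²(Δλ/2) = 0.462773
c = 2·arcsin(√a) = 1.496273 rad = 85.7302°
d = R·c = 6371.01 × 1.496273 = 9532.8 km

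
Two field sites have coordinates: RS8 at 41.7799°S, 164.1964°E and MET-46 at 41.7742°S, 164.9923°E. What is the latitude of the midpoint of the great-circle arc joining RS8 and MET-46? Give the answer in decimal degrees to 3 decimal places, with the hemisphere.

Bx = cos φ₂ cos Δλ = 0.745704,  By = cos φ₂ sin Δλ = 0.010359
φₘ = atan2(sin φ₁ + sin φ₂, √((cos φ₁ + Bx)² + By²)) = -41.77774°
λₘ = λ₁ + atan2(By, cos φ₁ + Bx) = 164.59437°

41.778°S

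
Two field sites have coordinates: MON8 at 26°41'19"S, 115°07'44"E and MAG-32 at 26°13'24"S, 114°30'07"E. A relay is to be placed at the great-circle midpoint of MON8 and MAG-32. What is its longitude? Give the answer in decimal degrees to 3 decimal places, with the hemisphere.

MON8: φ = -26.68861°, λ = +115.12889°
MAG-32: φ = -26.22333°, λ = +114.50194°
Bx = cos φ₂ cos Δλ = 0.897025,  By = cos φ₂ sin Δλ = -0.009816
φₘ = atan2(sin φ₁ + sin φ₂, √((cos φ₁ + Bx)² + By²)) = -26.45631°
λₘ = λ₁ + atan2(By, cos φ₁ + Bx) = 114.81478°

114.815°E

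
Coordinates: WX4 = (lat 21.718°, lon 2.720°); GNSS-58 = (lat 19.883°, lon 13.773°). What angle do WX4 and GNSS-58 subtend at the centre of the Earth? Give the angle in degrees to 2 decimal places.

10.49°

Δφ = -1.8350°,  Δλ = 11.0530°
a = sin²(Δφ/2) + cos φ₁ cos φ₂ sin²(Δλ/2) = 0.008359
c = 2·arcsin(√a) = 0.183114 rad = 10.4917°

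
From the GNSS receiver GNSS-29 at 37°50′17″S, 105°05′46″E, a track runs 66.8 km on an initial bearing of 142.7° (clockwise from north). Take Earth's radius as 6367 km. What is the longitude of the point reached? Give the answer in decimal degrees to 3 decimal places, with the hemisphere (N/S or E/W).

GNSS-29: φ = -37.83806°, λ = +105.09611°
δ = d/R = 66.8/6367 = 0.010492 rad
φ₂ = arcsin(sin φ₁ cos δ + cos φ₁ sin δ cos θ)
   = arcsin(-0.61343·0.99994 + 0.78975·0.01049·-0.79547) = -38.31533°
λ₂ = λ₁ + atan2(sin θ sin δ cos φ₁, cos δ − sin φ₁ sin φ₂) = 105.56038°

105.560°E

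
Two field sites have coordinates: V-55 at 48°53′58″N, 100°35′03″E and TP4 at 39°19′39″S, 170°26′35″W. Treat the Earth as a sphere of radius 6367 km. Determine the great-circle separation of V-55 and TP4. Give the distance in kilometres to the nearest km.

13105 km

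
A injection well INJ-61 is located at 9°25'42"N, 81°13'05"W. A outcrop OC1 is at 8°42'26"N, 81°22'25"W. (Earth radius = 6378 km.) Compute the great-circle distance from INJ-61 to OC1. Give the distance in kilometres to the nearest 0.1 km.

INJ-61: φ = +9.42833°, λ = -81.21806°
OC1: φ = +8.70722°, λ = -81.37361°
Δφ = -0.7211°,  Δλ = -0.1556°
a = sin²(Δφ/2) + cos φ₁ cos φ₂ sin²(Δλ/2) = 0.000041
c = 2·arcsin(√a) = 0.012868 rad = 0.7373°
d = R·c = 6378 × 0.012868 = 82.1 km

82.1 km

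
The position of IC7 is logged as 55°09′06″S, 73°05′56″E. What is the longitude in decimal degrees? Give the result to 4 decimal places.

73° + 5′/60 + 56″/3600 = 73 + 0.08333 + 0.01556 = 73.0989°

73.0989°E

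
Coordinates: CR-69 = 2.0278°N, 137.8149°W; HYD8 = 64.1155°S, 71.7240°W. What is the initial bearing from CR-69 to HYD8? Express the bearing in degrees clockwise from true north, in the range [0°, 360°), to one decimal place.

156.2°

Δλ = 66.0909°
y = sin Δλ · cos φ₂ = 0.399097
x = cos φ₁ sin φ₂ − sin φ₁ cos φ₂ cos Δλ = -0.905373
θ = atan2(y, x) = 156.2117° → 156.2117° (mod 360°)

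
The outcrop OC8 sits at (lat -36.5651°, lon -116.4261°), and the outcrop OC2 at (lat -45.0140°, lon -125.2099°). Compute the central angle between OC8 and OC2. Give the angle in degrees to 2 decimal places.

10.74°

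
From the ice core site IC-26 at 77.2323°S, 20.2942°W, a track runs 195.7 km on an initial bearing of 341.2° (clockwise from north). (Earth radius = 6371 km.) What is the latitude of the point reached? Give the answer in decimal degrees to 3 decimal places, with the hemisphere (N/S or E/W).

75.555°S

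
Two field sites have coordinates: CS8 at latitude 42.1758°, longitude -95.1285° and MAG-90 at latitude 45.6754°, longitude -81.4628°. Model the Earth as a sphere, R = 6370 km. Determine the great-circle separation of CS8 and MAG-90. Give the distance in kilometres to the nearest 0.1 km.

1159.6 km

Δφ = 3.4996°,  Δλ = 13.6657°
a = sin²(Δφ/2) + cos φ₁ cos φ₂ sin²(Δλ/2) = 0.008262
c = 2·arcsin(√a) = 0.182041 rad = 10.4302°
d = R·c = 6370 × 0.182041 = 1159.6 km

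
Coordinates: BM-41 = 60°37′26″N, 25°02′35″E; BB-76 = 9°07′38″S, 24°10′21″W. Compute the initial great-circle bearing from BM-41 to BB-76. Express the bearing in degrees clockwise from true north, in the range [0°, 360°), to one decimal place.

229.4°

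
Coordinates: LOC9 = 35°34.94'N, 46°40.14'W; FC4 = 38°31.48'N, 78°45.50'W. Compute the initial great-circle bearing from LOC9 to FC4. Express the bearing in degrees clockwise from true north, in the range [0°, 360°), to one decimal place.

LOC9: φ = +35.58233°, λ = -46.66900°
FC4: φ = +38.52467°, λ = -78.75833°
Δλ = -32.0893°
y = sin Δλ · cos φ₂ = -0.415611
x = cos φ₁ sin φ₂ − sin φ₁ cos φ₂ cos Δλ = 0.120879
θ = atan2(y, x) = -73.7831° → 286.2169° (mod 360°)

286.2°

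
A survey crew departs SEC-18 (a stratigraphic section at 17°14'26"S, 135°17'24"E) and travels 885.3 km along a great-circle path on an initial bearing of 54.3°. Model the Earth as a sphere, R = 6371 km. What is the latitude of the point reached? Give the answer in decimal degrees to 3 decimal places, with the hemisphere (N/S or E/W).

12.494°S

SEC-18: φ = -17.24056°, λ = +135.29000°
δ = d/R = 885.3/6371 = 0.138958 rad
φ₂ = arcsin(sin φ₁ cos δ + cos φ₁ sin δ cos θ)
   = arcsin(-0.29638·0.99036 + 0.95507·0.13851·0.58354) = -12.49369°
λ₂ = λ₁ + atan2(sin θ sin δ cos φ₁, cos δ − sin φ₁ sin φ₂) = 141.90578°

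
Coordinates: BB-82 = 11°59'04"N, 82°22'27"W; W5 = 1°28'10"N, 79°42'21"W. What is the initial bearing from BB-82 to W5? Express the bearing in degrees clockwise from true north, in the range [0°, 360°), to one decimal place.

BB-82: φ = +11.98444°, λ = -82.37417°
W5: φ = +1.46944°, λ = -79.70583°
Δλ = 2.6683°
y = sin Δλ · cos φ₂ = 0.046539
x = cos φ₁ sin φ₂ − sin φ₁ cos φ₂ cos Δλ = -0.182268
θ = atan2(y, x) = 165.6765° → 165.6765° (mod 360°)

165.7°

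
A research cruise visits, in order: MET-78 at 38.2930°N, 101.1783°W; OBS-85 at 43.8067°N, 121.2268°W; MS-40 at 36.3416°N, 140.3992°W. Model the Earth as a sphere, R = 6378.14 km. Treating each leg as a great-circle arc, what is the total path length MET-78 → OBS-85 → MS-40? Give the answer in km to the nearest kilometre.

3612 km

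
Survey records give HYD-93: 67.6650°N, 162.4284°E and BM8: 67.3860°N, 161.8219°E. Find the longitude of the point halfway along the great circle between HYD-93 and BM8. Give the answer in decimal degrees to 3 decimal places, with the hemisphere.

Bx = cos φ₂ cos Δλ = 0.384499,  By = cos φ₂ sin Δλ = -0.004070
φₘ = atan2(sin φ₁ + sin φ₂, √((cos φ₁ + Bx)² + By²)) = 67.52578°
λₘ = λ₁ + atan2(By, cos φ₁ + Bx) = 162.12337°

162.123°E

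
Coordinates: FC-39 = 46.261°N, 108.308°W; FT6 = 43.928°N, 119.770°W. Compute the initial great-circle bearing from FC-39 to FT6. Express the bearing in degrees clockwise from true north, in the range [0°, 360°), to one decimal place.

Δλ = -11.4620°
y = sin Δλ · cos φ₂ = -0.143119
x = cos φ₁ sin φ₂ − sin φ₁ cos φ₂ cos Δλ = -0.030330
θ = atan2(y, x) = -101.9651° → 258.0349° (mod 360°)

258.0°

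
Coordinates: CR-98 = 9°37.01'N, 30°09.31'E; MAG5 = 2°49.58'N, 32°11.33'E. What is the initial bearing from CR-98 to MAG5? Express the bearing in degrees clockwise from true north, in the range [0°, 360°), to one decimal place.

CR-98: φ = +9.61683°, λ = +30.15517°
MAG5: φ = +2.82633°, λ = +32.18883°
Δλ = 2.0337°
y = sin Δλ · cos φ₂ = 0.035444
x = cos φ₁ sin φ₂ − sin φ₁ cos φ₂ cos Δλ = -0.118134
θ = atan2(y, x) = 163.2993° → 163.2993° (mod 360°)

163.3°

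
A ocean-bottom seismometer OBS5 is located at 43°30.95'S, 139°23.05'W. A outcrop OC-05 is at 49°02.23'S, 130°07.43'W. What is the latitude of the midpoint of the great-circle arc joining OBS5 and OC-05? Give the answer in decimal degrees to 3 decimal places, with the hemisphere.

46.370°S

OBS5: φ = -43.51583°, λ = -139.38417°
OC-05: φ = -49.03717°, λ = -130.12383°
Bx = cos φ₂ cos Δλ = 0.647026,  By = cos φ₂ sin Δλ = 0.105495
φₘ = atan2(sin φ₁ + sin φ₂, √((cos φ₁ + Bx)² + By²)) = -46.36981°
λₘ = λ₁ + atan2(By, cos φ₁ + Bx) = -134.98795°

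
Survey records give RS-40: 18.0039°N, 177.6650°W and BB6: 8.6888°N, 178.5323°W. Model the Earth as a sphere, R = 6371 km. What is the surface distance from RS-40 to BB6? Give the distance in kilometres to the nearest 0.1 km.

1040.0 km

Δφ = -9.3151°,  Δλ = -0.8673°
a = sin²(Δφ/2) + cos φ₁ cos φ₂ sin²(Δλ/2) = 0.006647
c = 2·arcsin(√a) = 0.163243 rad = 9.3531°
d = R·c = 6371 × 0.163243 = 1040.0 km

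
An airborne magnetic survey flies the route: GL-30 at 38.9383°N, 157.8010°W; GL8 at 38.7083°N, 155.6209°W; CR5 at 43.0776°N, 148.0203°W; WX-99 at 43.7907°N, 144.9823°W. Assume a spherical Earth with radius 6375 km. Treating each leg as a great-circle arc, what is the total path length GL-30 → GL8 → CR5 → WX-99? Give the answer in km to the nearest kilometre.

GL-30→GL8: c = 0.029914 rad, d = 190.70 km
GL8→CR5: c = 0.125893 rad, d = 802.57 km
CR5→WX-99: c = 0.040462 rad, d = 257.95 km
Total = 190.70 + 802.57 + 257.95 = 1251.22 km

1251 km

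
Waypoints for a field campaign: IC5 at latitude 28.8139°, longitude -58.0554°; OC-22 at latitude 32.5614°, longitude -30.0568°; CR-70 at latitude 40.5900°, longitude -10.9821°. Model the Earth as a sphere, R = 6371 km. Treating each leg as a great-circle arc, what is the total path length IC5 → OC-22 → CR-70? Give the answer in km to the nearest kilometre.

IC5→OC-22: c = 0.424048 rad, d = 2701.61 km
OC-22→CR-70: c = 0.300944 rad, d = 1917.32 km
Total = 2701.61 + 1917.32 = 4618.92 km

4619 km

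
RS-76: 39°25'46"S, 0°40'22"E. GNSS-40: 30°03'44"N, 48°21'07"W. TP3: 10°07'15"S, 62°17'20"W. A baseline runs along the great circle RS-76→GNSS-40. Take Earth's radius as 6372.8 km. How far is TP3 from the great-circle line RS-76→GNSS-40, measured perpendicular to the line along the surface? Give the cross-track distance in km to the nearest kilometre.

3806 km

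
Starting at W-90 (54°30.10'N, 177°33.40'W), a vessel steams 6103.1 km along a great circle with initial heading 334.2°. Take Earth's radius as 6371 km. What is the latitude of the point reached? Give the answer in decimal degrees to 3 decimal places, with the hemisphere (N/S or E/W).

63.630°N

W-90: φ = +54.50167°, λ = -177.55667°
δ = d/R = 6103.1/6371 = 0.957950 rad
φ₂ = arcsin(sin φ₁ cos δ + cos φ₁ sin δ cos θ)
   = arcsin(0.81413·0.57520 + 0.58068·0.81801·0.90032) = 63.62972°
λ₂ = λ₁ + atan2(sin θ sin δ cos φ₁, cos δ − sin φ₁ sin φ₂) = 55.72178°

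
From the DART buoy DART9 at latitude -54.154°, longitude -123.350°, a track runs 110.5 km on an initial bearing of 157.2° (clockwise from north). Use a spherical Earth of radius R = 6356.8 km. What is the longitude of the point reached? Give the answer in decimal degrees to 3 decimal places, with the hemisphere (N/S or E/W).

δ = d/R = 110.5/6356.8 = 0.017383 rad
φ₂ = arcsin(sin φ₁ cos δ + cos φ₁ sin δ cos θ)
   = arcsin(-0.81059·0.99985 + 0.58561·0.01738·-0.92186) = -55.07030°
λ₂ = λ₁ + atan2(sin θ sin δ cos φ₁, cos δ − sin φ₁ sin φ₂) = -122.67595°

122.676°W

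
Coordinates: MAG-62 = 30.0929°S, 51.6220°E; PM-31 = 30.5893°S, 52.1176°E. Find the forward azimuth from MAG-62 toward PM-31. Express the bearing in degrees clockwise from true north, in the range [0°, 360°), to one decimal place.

Δλ = 0.4956°
y = sin Δλ · cos φ₂ = 0.007446
x = cos φ₁ sin φ₂ − sin φ₁ cos φ₂ cos Δλ = -0.008680
θ = atan2(y, x) = 139.3753° → 139.3753° (mod 360°)

139.4°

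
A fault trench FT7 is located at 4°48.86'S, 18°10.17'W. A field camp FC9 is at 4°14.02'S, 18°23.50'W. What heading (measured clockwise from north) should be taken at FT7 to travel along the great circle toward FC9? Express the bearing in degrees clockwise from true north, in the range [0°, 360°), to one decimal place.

339.1°

FT7: φ = -4.81433°, λ = -18.16950°
FC9: φ = -4.23367°, λ = -18.39167°
Δλ = -0.2222°
y = sin Δλ · cos φ₂ = -0.003867
x = cos φ₁ sin φ₂ − sin φ₁ cos φ₂ cos Δλ = 0.010134
θ = atan2(y, x) = -20.8864° → 339.1136° (mod 360°)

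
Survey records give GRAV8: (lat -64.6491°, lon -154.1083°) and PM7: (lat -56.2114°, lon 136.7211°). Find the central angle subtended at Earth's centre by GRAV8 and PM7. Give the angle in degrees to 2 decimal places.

33.31°

Δφ = 8.4377°,  Δλ = -69.1706°
a = sin²(Δφ/2) + cos φ₁ cos φ₂ sin²(Δλ/2) = 0.082134
c = 2·arcsin(√a) = 0.581331 rad = 33.3078°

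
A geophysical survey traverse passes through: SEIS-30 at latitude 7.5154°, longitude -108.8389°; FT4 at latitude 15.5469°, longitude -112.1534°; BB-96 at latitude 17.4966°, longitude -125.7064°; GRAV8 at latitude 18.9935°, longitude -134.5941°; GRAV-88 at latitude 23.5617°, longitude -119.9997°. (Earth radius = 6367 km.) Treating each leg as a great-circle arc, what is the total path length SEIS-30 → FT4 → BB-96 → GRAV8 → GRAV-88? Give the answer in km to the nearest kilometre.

SEIS-30→FT4: c = 0.151183 rad, d = 962.58 km
FT4→BB-96: c = 0.229261 rad, d = 1459.70 km
BB-96→GRAV8: c = 0.149600 rad, d = 952.50 km
GRAV8→GRAV-88: c = 0.250223 rad, d = 1593.17 km
Total = 962.58 + 1459.70 + 952.50 + 1593.17 = 4967.95 km

4968 km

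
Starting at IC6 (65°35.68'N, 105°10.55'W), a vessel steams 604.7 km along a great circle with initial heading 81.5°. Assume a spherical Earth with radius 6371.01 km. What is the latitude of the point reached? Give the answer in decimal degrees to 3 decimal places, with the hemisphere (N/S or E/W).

IC6: φ = +65.59467°, λ = -105.17583°
δ = d/R = 604.7/6371.01 = 0.094914 rad
φ₂ = arcsin(sin φ₁ cos δ + cos φ₁ sin δ cos θ)
   = arcsin(0.91065·0.99550 + 0.41319·0.09477·0.14781) = 65.82997°
λ₂ = λ₁ + atan2(sin θ sin δ cos φ₁, cos δ − sin φ₁ sin φ₂) = -91.94226°

65.830°N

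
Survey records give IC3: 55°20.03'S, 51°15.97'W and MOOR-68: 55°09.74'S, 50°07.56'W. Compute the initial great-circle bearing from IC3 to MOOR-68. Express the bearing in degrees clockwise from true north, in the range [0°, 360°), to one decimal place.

75.7°

IC3: φ = -55.33383°, λ = -51.26617°
MOOR-68: φ = -55.16233°, λ = -50.12600°
Δλ = 1.1402°
y = sin Δλ · cos φ₂ = 0.011367
x = cos φ₁ sin φ₂ − sin φ₁ cos φ₂ cos Δλ = 0.002900
θ = atan2(y, x) = 75.6868° → 75.6868° (mod 360°)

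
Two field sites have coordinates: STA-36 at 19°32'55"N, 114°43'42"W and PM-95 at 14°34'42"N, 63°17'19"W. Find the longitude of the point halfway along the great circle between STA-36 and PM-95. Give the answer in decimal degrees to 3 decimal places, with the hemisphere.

STA-36: φ = +19.54861°, λ = -114.72833°
PM-95: φ = +14.57833°, λ = -63.28861°
Bx = cos φ₂ cos Δλ = 0.603269,  By = cos φ₂ sin Δλ = 0.756777
φₘ = atan2(sin φ₁ + sin φ₂, √((cos φ₁ + Bx)² + By²)) = 18.81343°
λₘ = λ₁ + atan2(By, cos φ₁ + Bx) = -88.64081°

88.641°W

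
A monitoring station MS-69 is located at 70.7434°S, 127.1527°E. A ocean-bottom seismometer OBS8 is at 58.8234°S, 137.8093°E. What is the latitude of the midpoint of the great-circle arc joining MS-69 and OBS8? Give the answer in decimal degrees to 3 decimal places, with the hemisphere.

Bx = cos φ₂ cos Δλ = 0.508749,  By = cos φ₂ sin Δλ = 0.095730
φₘ = atan2(sin φ₁ + sin φ₂, √((cos φ₁ + Bx)² + By²)) = -64.87419°
λₘ = λ₁ + atan2(By, cos φ₁ + Bx) = 133.66549°

64.874°S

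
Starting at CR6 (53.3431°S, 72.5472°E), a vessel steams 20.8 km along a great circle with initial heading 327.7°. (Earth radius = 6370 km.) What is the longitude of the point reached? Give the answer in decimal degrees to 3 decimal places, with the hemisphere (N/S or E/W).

δ = d/R = 20.8/6370 = 0.003265 rad
φ₂ = arcsin(sin φ₁ cos δ + cos φ₁ sin δ cos θ)
   = arcsin(-0.80222·0.99999 + 0.59702·0.00327·0.84526) = -53.18484°
λ₂ = λ₁ + atan2(sin θ sin δ cos φ₁, cos δ − sin φ₁ sin φ₂) = 72.38037°

72.380°E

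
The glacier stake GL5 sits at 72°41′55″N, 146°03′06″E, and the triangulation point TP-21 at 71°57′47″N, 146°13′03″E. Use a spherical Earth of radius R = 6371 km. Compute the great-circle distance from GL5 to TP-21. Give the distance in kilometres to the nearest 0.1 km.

82.0 km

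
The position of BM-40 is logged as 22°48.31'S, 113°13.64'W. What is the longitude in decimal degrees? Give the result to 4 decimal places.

113.2273°W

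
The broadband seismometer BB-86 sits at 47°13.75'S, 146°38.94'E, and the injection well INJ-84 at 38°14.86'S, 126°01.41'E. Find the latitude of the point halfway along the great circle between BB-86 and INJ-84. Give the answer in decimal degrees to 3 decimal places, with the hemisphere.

43.201°S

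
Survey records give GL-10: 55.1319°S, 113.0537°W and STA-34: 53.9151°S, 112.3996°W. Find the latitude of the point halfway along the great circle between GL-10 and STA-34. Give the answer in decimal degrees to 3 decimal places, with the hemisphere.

54.524°S

Bx = cos φ₂ cos Δλ = 0.588945,  By = cos φ₂ sin Δλ = 0.006724
φₘ = atan2(sin φ₁ + sin φ₂, √((cos φ₁ + Bx)² + By²)) = -54.52394°
λₘ = λ₁ + atan2(By, cos φ₁ + Bx) = -112.72178°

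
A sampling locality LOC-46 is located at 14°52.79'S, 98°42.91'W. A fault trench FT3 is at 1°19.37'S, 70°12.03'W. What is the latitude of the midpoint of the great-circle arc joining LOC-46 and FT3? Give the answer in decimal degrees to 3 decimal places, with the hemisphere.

LOC-46: φ = -14.87983°, λ = -98.71517°
FT3: φ = -1.32283°, λ = -70.20050°
Bx = cos φ₂ cos Δλ = 0.878461,  By = cos φ₂ sin Δλ = 0.477256
φₘ = atan2(sin φ₁ + sin φ₂, √((cos φ₁ + Bx)² + By²)) = -8.35513°
λₘ = λ₁ + atan2(By, cos φ₁ + Bx) = -84.21150°

8.355°S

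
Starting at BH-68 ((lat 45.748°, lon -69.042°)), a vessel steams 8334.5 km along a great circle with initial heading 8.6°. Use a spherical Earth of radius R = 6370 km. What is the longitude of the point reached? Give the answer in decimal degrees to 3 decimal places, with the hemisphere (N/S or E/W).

94.938°E

δ = d/R = 8334.5/6370 = 1.308399 rad
φ₂ = arcsin(sin φ₁ cos δ + cos φ₁ sin δ cos θ)
   = arcsin(0.71628·0.25940 + 0.69782·0.96577·0.98876) = 58.44657°
λ₂ = λ₁ + atan2(sin θ sin δ cos φ₁, cos δ − sin φ₁ sin φ₂) = 94.93777°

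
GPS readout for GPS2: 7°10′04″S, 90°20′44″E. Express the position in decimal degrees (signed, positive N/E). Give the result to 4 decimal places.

lat: 7.1678° S → -7.1678°
lon: 90.3456° E → +90.3456°

-7.1678°, +90.3456°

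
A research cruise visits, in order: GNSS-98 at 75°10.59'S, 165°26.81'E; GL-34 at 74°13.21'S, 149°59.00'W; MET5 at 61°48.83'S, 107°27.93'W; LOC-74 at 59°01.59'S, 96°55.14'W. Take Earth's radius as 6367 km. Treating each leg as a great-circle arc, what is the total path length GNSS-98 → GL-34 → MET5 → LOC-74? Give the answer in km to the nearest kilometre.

GNSS-98: φ = -75.17650°, λ = +165.44683°
GL-34: φ = -74.22017°, λ = -149.98333°
MET5: φ = -61.81383°, λ = -107.46550°
LOC-74: φ = -59.02650°, λ = -96.91900°
GNSS-98→GL-34: c = 0.201083 rad, d = 1280.29 km
GL-34→MET5: c = 0.339638 rad, d = 2162.48 km
MET5→LOC-74: c = 0.102901 rad, d = 655.17 km
Total = 1280.29 + 2162.48 + 655.17 = 4097.94 km

4098 km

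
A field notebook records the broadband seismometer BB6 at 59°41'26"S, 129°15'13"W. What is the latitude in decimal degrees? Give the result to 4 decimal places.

59° + 41′/60 + 26″/3600 = 59 + 0.68333 + 0.00722 = 59.6906°

59.6906°S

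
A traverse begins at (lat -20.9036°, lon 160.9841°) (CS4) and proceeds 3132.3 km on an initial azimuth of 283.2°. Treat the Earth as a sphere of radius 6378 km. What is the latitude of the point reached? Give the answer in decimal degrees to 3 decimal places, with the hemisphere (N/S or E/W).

12.358°S

δ = d/R = 3132.3/6378 = 0.491110 rad
φ₂ = arcsin(sin φ₁ cos δ + cos φ₁ sin δ cos θ)
   = arcsin(-0.35680·0.88181 + 0.93418·0.47161·0.22835) = -12.35824°
λ₂ = λ₁ + atan2(sin θ sin δ cos φ₁, cos δ − sin φ₁ sin φ₂) = 132.94746°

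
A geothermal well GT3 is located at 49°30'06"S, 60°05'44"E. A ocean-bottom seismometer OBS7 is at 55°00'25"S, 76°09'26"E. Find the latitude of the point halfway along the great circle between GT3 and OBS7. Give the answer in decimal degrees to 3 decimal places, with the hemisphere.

52.526°S

GT3: φ = -49.50167°, λ = +60.09556°
OBS7: φ = -55.00694°, λ = +76.15722°
Bx = cos φ₂ cos Δλ = 0.551091,  By = cos φ₂ sin Δλ = 0.158665
φₘ = atan2(sin φ₁ + sin φ₂, √((cos φ₁ + Bx)² + By²)) = -52.52623°
λₘ = λ₁ + atan2(By, cos φ₁ + Bx) = 67.62435°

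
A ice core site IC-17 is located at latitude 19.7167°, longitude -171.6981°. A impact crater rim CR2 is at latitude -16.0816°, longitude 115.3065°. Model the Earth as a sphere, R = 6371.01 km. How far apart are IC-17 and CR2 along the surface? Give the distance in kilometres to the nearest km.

Δφ = -35.7983°,  Δλ = -72.9954°
a = sin²(Δφ/2) + cos φ₁ cos φ₂ sin²(Δλ/2) = 0.414462
c = 2·arcsin(√a) = 1.398874 rad = 80.1496°
d = R·c = 6371.01 × 1.398874 = 8912.2 km

8912 km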